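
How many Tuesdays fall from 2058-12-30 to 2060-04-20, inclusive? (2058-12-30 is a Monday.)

2058-12-30 is a Monday; the first Tuesday on or after it is 2058-12-31 (1 day later).
From 2058-12-31 to 2060-04-20: 0 + 365 + 111 = 476 days (rest of 2058, 2059, to 2060-04-20 in 2060).
476 ÷ 7 = 68 full weeks with remainder 0, so 68 more Tuesdays after the first → 69.

69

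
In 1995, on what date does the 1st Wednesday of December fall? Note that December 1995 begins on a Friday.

December 6, 1995

December 1995 begins on a Friday, so the first Wednesday is December 6 (5 days later).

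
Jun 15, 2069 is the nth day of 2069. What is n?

166

Days in months before Jun: 31 + 28 + 31 + 30 + 31 = 151.
Plus 15 days into Jun → day 166.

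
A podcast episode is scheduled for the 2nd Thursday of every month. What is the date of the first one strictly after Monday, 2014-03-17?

2014-04-10

March 2014 starts on a Saturday; its first Thursday is the 6th, so the 2nd Thursday is the 13th — 2014-03-13.
That is not after 2014-03-17, so look at April 2014.
April 2014 starts on a Tuesday; its first Thursday is the 3rd, so the 2nd Thursday is the 10th — 2014-04-10.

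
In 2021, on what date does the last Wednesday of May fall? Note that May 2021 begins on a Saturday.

May 2021 begins on a Saturday, so the first Wednesday is May 5 (4 days later).
May 2021 has 31 days. Adding weeks: 5, 12, 19, 26 — the last one ≤ 31 is the 26th.

May 26, 2021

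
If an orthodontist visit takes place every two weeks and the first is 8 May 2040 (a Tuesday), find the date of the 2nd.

The 2nd occurrence is 1 interval after the first: 1 × 14 = 14 days after 8 May 2040.
14 days later is 22 May 2040.

22 May 2040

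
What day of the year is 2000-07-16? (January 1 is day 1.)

198

Days in months before July: 31 + 29 + 31 + 30 + 31 + 30 = 182.
Plus 16 days into July → day 198.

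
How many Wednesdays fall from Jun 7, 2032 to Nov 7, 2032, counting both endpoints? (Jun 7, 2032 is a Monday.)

Jun 7, 2032 is a Monday; the first Wednesday on or after it is Jun 9, 2032 (2 days later).
From Jun 9, 2032 to Nov 7, 2032: 21 + 31 + 31 + 30 + 31 + 7 = 151 days (rest of Jun, Jul, Aug, Sep, Oct, Nov).
151 ÷ 7 = 21 full weeks with remainder 4, so 21 more Wednesdays after the first → 22.

22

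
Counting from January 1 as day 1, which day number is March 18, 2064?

Days in months before March: 31 + 29 = 60.
Plus 18 days into March → day 78.

78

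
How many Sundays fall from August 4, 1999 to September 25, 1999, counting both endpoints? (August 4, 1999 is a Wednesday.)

August 4, 1999 is a Wednesday; the first Sunday on or after it is August 8, 1999 (4 days later).
From August 8, 1999 to September 25, 1999: 23 + 25 = 48 days (rest of August, September).
48 ÷ 7 = 6 full weeks with remainder 6, so 6 more Sundays after the first → 7.

7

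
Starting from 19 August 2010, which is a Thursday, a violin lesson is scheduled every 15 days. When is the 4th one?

The 4th occurrence is 3 intervals after the first: 3 × 15 = 45 days after 19 August 2010.
August has 31 days — 12 days to the end of August leaves 33.
September has 30 days (3 left).
3 days into October → 3 October 2010.

3 October 2010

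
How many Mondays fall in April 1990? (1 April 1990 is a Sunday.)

5

1 April 1990 is a Sunday; the first Monday on or after it is 2 April 1990 (1 day later).
From 2 April 1990 to 30 April 1990 is 30 − 2 = 28 days.
28 ÷ 7 = 4 full weeks with remainder 0, so 4 more Mondays after the first → 5.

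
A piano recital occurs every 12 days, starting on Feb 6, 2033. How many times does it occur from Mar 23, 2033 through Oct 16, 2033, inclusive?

18

Occurrences land 12·i days after Feb 6, 2033 for i = 0, 1, 2, …
Mar 23, 2033 is 45 days after the start; 45 ÷ 12 = 3 remainder 9; since the remainder is 9, round up to i = 4. First occurrence in the window: #5 on Mar 26, 2033 (4×12 = 48 days in).
Oct 16, 2033 is 252 days after the start; 252 ÷ 12 = 21 remainder 0. Last occurrence in the window: #22 on Oct 16, 2033.
Occurrences #5 through #22: 18 in total.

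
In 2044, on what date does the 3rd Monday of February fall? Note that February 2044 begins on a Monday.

February 2044 begins on a Monday, so the first Monday is February 1.
The 3rd Monday is 2 weeks later: 1 + 14 = 15.

15 February 2044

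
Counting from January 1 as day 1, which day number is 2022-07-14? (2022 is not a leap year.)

Days in months before July: 31 + 28 + 31 + 30 + 31 + 30 = 181.
Plus 14 days into July → day 195.

195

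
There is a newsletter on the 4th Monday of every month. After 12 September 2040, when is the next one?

24 September 2040

September 2040 starts on a Saturday; its first Monday is the 3rd, so the 4th Monday is the 24th — 24 September 2040.
24 September 2040 is after 12 September 2040, so that is the next one.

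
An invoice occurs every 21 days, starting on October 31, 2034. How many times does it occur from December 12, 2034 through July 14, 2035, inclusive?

Occurrences land 21·i days after October 31, 2034 for i = 0, 1, 2, …
December 12, 2034 is 42 days after the start; 42 ÷ 21 = 2 remainder 0. First occurrence in the window: #3 on December 12, 2034 (2×21 = 42 days in).
July 14, 2035 is 256 days after the start; 256 ÷ 21 = 12 remainder 4. Last occurrence in the window: #13 on July 10, 2035.
Occurrences #3 through #13: 11 in total.

11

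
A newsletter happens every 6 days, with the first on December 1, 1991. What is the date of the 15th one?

The 15th occurrence is 14 intervals after the first: 14 × 6 = 84 days after December 1, 1991.
December has 31 days — 30 days to the end of December leaves 54.
January has 31 days (23 left).
23 days into February → February 23, 1992.

February 23, 1992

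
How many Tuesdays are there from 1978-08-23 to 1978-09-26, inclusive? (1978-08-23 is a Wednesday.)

1978-08-23 is a Wednesday; the first Tuesday on or after it is 1978-08-29 (6 days later).
From 1978-08-29 to 1978-09-26: 2 + 26 = 28 days (rest of August, September).
28 ÷ 7 = 4 full weeks with remainder 0, so 4 more Tuesdays after the first → 5.

5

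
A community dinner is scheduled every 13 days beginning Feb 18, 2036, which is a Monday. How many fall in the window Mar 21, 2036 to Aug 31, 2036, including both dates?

13

Occurrences land 13·i days after Feb 18, 2036 for i = 0, 1, 2, …
Mar 21, 2036 is 32 days after the start; 32 ÷ 13 = 2 remainder 6; since the remainder is 6, round up to i = 3. First occurrence in the window: #4 on Mar 28, 2036 (3×13 = 39 days in).
Aug 31, 2036 is 195 days after the start; 195 ÷ 13 = 15 remainder 0. Last occurrence in the window: #16 on Aug 31, 2036.
Occurrences #4 through #16: 13 in total.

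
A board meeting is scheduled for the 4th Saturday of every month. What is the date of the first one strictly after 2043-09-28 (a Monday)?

2043-10-24

September 2043 starts on a Tuesday; its first Saturday is the 5th, so the 4th Saturday is the 26th — 2043-09-26.
That is not after 2043-09-28, so look at October 2043.
October 2043 starts on a Thursday; its first Saturday is the 3rd, so the 4th Saturday is the 24th — 2043-10-24.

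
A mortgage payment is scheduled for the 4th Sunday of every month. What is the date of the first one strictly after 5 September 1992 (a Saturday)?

September 1992 starts on a Tuesday; its first Sunday is the 6th, so the 4th Sunday is the 27th — 27 September 1992.
27 September 1992 is after 5 September 1992, so that is the next one.

27 September 1992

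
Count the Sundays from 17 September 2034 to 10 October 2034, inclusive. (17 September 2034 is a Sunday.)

4

17 September 2034 is a Sunday; the first Sunday on or after it is 17 September 2034.
From 17 September 2034 to 10 October 2034: 13 + 10 = 23 days (rest of September, October).
23 ÷ 7 = 3 full weeks with remainder 2, so 3 more Sundays after the first → 4.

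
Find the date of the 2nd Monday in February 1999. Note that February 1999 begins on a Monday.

February 1999 begins on a Monday, so the first Monday is February 1.
The 2nd Monday is 1 weeks later: 1 + 7 = 8.

1999-02-08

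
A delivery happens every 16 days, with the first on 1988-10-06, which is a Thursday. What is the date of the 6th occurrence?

1988-12-25

The 6th occurrence is 5 intervals after the first: 5 × 16 = 80 days after 1988-10-06.
October has 31 days — 25 days to the end of October leaves 55.
November has 30 days (25 left).
25 days into December → 1988-12-25.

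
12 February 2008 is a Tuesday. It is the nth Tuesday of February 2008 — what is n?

2nd

Day 12 falls in week ⌈12/7⌉ of the month.
Days 1–7 hold the 1st Tuesday, 8–14 the 2nd, 15–21 the 3rd, 22–28 the 4th, 29–31 the 5th.
12 is in the range for the 2nd.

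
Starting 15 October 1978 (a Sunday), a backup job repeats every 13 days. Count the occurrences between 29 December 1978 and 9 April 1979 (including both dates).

Occurrences land 13·i days after 15 October 1978 for i = 0, 1, 2, …
29 December 1978 is 75 days after the start; 75 ÷ 13 = 5 remainder 10; since the remainder is 10, round up to i = 6. First occurrence in the window: #7 on 1 January 1979 (6×13 = 78 days in).
9 April 1979 is 176 days after the start; 176 ÷ 13 = 13 remainder 7. Last occurrence in the window: #14 on 2 April 1979.
Occurrences #7 through #14: 8 in total.

8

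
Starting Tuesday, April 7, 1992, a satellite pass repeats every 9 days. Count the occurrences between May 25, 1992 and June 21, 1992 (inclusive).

Occurrences land 9·i days after April 7, 1992 for i = 0, 1, 2, …
May 25, 1992 is 48 days after the start; 48 ÷ 9 = 5 remainder 3; since the remainder is 3, round up to i = 6. First occurrence in the window: #7 on May 31, 1992 (6×9 = 54 days in).
June 21, 1992 is 75 days after the start; 75 ÷ 9 = 8 remainder 3. Last occurrence in the window: #9 on June 18, 1992.
Occurrences #7 through #9: 3 in total.

3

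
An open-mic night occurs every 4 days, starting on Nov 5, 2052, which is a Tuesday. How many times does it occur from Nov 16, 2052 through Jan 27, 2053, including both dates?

Occurrences land 4·i days after Nov 5, 2052 for i = 0, 1, 2, …
Nov 16, 2052 is 11 days after the start; 11 ÷ 4 = 2 remainder 3; since the remainder is 3, round up to i = 3. First occurrence in the window: #4 on Nov 17, 2052 (3×4 = 12 days in).
Jan 27, 2053 is 83 days after the start; 83 ÷ 4 = 20 remainder 3. Last occurrence in the window: #21 on Jan 24, 2053.
Occurrences #4 through #21: 18 in total.

18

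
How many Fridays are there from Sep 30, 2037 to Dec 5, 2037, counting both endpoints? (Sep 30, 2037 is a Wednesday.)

Sep 30, 2037 is a Wednesday; the first Friday on or after it is Oct 2, 2037 (2 days later).
From Oct 2, 2037 to Dec 5, 2037: 29 + 30 + 5 = 64 days (rest of Oct, Nov, Dec).
64 ÷ 7 = 9 full weeks with remainder 1, so 9 more Fridays after the first → 10.

10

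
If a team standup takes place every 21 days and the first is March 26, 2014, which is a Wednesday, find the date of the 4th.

May 28, 2014

The 4th occurrence is 3 intervals after the first: 3 × 21 = 63 days after March 26, 2014.
March has 31 days — 5 days to the end of March leaves 58.
April has 30 days (28 left).
28 days into May → May 28, 2014.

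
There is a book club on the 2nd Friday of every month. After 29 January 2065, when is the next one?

January 2065 starts on a Thursday; its first Friday is the 2nd, so the 2nd Friday is the 9th — 9 January 2065.
That is not after 29 January 2065, so look at February 2065.
February 2065 starts on a Sunday; its first Friday is the 6th, so the 2nd Friday is the 13th — 13 February 2065.

13 February 2065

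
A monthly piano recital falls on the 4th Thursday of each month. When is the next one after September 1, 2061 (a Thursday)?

September 22, 2061

September 2061 starts on a Thursday; its first Thursday is the 1st, so the 4th Thursday is the 22nd — September 22, 2061.
September 22, 2061 is after September 1, 2061, so that is the next one.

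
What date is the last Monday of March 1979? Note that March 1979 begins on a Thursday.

March 1979 begins on a Thursday, so the first Monday is March 5 (4 days later).
March 1979 has 31 days. Adding weeks: 5, 12, 19, 26 — the last one ≤ 31 is the 26th.

1979-03-26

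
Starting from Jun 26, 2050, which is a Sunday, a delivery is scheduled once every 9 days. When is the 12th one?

Oct 3, 2050

The 12th occurrence is 11 intervals after the first: 11 × 9 = 99 days after Jun 26, 2050.
Jun has 30 days — 4 days to the end of Jun leaves 95.
Jul has 31 days (64 left).
Aug has 31 days (33 left).
Sep has 30 days (3 left).
3 days into Oct → Oct 3, 2050.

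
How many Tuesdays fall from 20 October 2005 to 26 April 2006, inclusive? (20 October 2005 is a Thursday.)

20 October 2005 is a Thursday; the first Tuesday on or after it is 25 October 2005 (5 days later).
From 25 October 2005 to 26 April 2006: 6 + 30 + 31 + 31 + 28 + 31 + 26 = 183 days (rest of October, November, December, January, February, March, April).
183 ÷ 7 = 26 full weeks with remainder 1, so 26 more Tuesdays after the first → 27.

27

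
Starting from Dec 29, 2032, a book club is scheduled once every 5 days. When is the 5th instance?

The 5th occurrence is 4 intervals after the first: 4 × 5 = 20 days after Dec 29, 2032.
Dec has 31 days — 2 days to the end of Dec leaves 18.
18 days into Jan → Jan 18, 2033.

Jan 18, 2033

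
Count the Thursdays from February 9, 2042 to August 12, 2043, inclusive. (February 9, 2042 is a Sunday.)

February 9, 2042 is a Sunday; the first Thursday on or after it is February 13, 2042 (4 days later).
From February 13, 2042 to August 12, 2043: 321 + 224 = 545 days (rest of 2042, to August 12, 2043 in 2043).
545 ÷ 7 = 77 full weeks with remainder 6, so 77 more Thursdays after the first → 78.

78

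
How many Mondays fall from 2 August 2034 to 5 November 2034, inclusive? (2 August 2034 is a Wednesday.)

13

2 August 2034 is a Wednesday; the first Monday on or after it is 7 August 2034 (5 days later).
From 7 August 2034 to 5 November 2034: 24 + 30 + 31 + 5 = 90 days (rest of August, September, October, November).
90 ÷ 7 = 12 full weeks with remainder 6, so 12 more Mondays after the first → 13.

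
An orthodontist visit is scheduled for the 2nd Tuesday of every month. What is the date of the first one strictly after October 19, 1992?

October 1992 starts on a Thursday; its first Tuesday is the 6th, so the 2nd Tuesday is the 13th — October 13, 1992.
That is not after October 19, 1992, so look at November 1992.
November 1992 starts on a Sunday; its first Tuesday is the 3rd, so the 2nd Tuesday is the 10th — November 10, 1992.

November 10, 1992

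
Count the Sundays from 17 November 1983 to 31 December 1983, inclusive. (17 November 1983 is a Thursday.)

6

17 November 1983 is a Thursday; the first Sunday on or after it is 20 November 1983 (3 days later).
From 20 November 1983 to 31 December 1983: 10 + 31 = 41 days (rest of November, December).
41 ÷ 7 = 5 full weeks with remainder 6, so 5 more Sundays after the first → 6.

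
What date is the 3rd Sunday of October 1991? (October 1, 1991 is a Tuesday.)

October 1991 begins on a Tuesday, so the first Sunday is October 6 (5 days later).
The 3rd Sunday is 2 weeks later: 6 + 14 = 20.

1991-10-20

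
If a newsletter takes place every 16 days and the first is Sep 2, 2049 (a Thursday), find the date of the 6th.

Nov 21, 2049

The 6th occurrence is 5 intervals after the first: 5 × 16 = 80 days after Sep 2, 2049.
Sep has 30 days — 28 days to the end of Sep leaves 52.
Oct has 31 days (21 left).
21 days into Nov → Nov 21, 2049.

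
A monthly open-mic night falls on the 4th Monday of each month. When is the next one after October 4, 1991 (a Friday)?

October 1991 starts on a Tuesday; its first Monday is the 7th, so the 4th Monday is the 28th — October 28, 1991.
October 28, 1991 is after October 4, 1991, so that is the next one.

October 28, 1991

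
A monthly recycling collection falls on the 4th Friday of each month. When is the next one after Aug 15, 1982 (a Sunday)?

Aug 27, 1982

Aug 1982 starts on a Sunday; its first Friday is the 6th, so the 4th Friday is the 27th — Aug 27, 1982.
Aug 27, 1982 is after Aug 15, 1982, so that is the next one.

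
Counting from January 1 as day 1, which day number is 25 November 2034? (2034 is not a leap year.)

Days in months before November: 31 + 28 + 31 + 30 + 31 + 30 + 31 + 31 + 30 + 31 = 304.
Plus 25 days into November → day 329.

329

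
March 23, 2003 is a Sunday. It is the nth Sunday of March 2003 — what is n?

4th

Day 23 falls in week ⌈23/7⌉ of the month.
Days 1–7 hold the 1st Sunday, 8–14 the 2nd, 15–21 the 3rd, 22–28 the 4th, 29–31 the 5th.
23 is in the range for the 4th.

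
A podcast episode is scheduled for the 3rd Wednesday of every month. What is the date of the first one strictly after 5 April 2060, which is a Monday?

April 2060 starts on a Thursday; its first Wednesday is the 7th, so the 3rd Wednesday is the 21st — 21 April 2060.
21 April 2060 is after 5 April 2060, so that is the next one.

21 April 2060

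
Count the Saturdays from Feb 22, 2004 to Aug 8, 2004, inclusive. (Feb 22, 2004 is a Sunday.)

Feb 22, 2004 is a Sunday; the first Saturday on or after it is Feb 28, 2004 (6 days later).
From Feb 28, 2004 to Aug 8, 2004: 1 + 31 + 30 + 31 + 30 + 31 + 8 = 162 days (rest of Feb, Mar, Apr, May, Jun, Jul, Aug).
162 ÷ 7 = 23 full weeks with remainder 1, so 23 more Saturdays after the first → 24.

24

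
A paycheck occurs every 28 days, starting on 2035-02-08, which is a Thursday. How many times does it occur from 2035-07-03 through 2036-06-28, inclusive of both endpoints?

Occurrences land 28·i days after 2035-02-08 for i = 0, 1, 2, …
2035-07-03 is 145 days after the start; 145 ÷ 28 = 5 remainder 5; since the remainder is 5, round up to i = 6. First occurrence in the window: #7 on 2035-07-26 (6×28 = 168 days in).
2036-06-28 is 506 days after the start; 506 ÷ 28 = 18 remainder 2. Last occurrence in the window: #19 on 2036-06-26.
Occurrences #7 through #19: 13 in total.

13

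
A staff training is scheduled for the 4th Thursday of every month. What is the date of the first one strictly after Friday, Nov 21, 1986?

Nov 27, 1986

Nov 1986 starts on a Saturday; its first Thursday is the 6th, so the 4th Thursday is the 27th — Nov 27, 1986.
Nov 27, 1986 is after Nov 21, 1986, so that is the next one.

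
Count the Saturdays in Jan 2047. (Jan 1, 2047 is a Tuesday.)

4

Jan 1, 2047 is a Tuesday; the first Saturday on or after it is Jan 5, 2047 (4 days later).
From Jan 5, 2047 to Jan 31, 2047 is 31 − 5 = 26 days.
26 ÷ 7 = 3 full weeks with remainder 5, so 3 more Saturdays after the first → 4.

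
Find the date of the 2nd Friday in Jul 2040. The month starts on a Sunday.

Jul 2040 begins on a Sunday, so the first Friday is Jul 6 (5 days later).
The 2nd Friday is 1 weeks later: 6 + 7 = 13.

Jul 13, 2040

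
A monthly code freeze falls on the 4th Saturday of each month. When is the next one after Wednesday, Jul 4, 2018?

Jul 28, 2018

Jul 2018 starts on a Sunday; its first Saturday is the 7th, so the 4th Saturday is the 28th — Jul 28, 2018.
Jul 28, 2018 is after Jul 4, 2018, so that is the next one.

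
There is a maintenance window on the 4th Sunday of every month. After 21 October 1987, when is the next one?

October 1987 starts on a Thursday; its first Sunday is the 4th, so the 4th Sunday is the 25th — 25 October 1987.
25 October 1987 is after 21 October 1987, so that is the next one.

25 October 1987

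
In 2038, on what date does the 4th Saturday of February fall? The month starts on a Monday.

February 2038 begins on a Monday, so the first Saturday is February 6 (5 days later).
The 4th Saturday is 3 weeks later: 6 + 21 = 27.

2038-02-27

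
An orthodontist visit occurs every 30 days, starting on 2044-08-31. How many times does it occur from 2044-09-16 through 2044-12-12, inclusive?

3

Occurrences land 30·i days after 2044-08-31 for i = 0, 1, 2, …
2044-09-16 is 16 days after the start; 16 ÷ 30 = 0 remainder 16; since the remainder is 16, round up to i = 1. First occurrence in the window: #2 on 2044-09-30 (1×30 = 30 days in).
2044-12-12 is 103 days after the start; 103 ÷ 30 = 3 remainder 13. Last occurrence in the window: #4 on 2044-11-29.
Occurrences #2 through #4: 3 in total.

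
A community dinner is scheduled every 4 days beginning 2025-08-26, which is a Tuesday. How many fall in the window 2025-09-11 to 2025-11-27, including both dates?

Occurrences land 4·i days after 2025-08-26 for i = 0, 1, 2, …
2025-09-11 is 16 days after the start; 16 ÷ 4 = 4 remainder 0. First occurrence in the window: #5 on 2025-09-11 (4×4 = 16 days in).
2025-11-27 is 93 days after the start; 93 ÷ 4 = 23 remainder 1. Last occurrence in the window: #24 on 2025-11-26.
Occurrences #5 through #24: 20 in total.

20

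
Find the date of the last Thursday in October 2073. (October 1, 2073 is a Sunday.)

2073-10-26

October 2073 begins on a Sunday, so the first Thursday is October 5 (4 days later).
October 2073 has 31 days. Adding weeks: 5, 12, 19, 26 — the last one ≤ 31 is the 26th.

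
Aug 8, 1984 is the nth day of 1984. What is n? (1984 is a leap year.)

221

Days in months before Aug: 31 + 29 + 31 + 30 + 31 + 30 + 31 = 213.
Plus 8 days into Aug → day 221.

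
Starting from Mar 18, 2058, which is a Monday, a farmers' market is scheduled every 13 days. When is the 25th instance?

Jan 24, 2059

The 25th occurrence is 24 intervals after the first: 24 × 13 = 312 days after Mar 18, 2058.
Mar has 31 days — 13 days to the end of Mar leaves 299.
Apr has 30 days (269 left).
May has 31 days (238 left).
Jun has 30 days (208 left).
Jul has 31 days (177 left).
Aug has 31 days (146 left).
Sep has 30 days (116 left).
Oct has 31 days (85 left).
Nov has 30 days (55 left).
Dec has 31 days (24 left).
24 days into Jan → Jan 24, 2059.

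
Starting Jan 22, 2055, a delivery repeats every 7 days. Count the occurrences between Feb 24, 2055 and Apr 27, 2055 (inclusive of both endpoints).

9

Occurrences land 7·i days after Jan 22, 2055 for i = 0, 1, 2, …
Feb 24, 2055 is 33 days after the start; 33 ÷ 7 = 4 remainder 5; since the remainder is 5, round up to i = 5. First occurrence in the window: #6 on Feb 26, 2055 (5×7 = 35 days in).
Apr 27, 2055 is 95 days after the start; 95 ÷ 7 = 13 remainder 4. Last occurrence in the window: #14 on Apr 23, 2055.
Occurrences #6 through #14: 9 in total.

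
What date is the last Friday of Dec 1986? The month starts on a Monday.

Dec 26, 1986

Dec 1986 begins on a Monday, so the first Friday is Dec 5 (4 days later).
Dec 1986 has 31 days. Adding weeks: 5, 12, 19, 26 — the last one ≤ 31 is the 26th.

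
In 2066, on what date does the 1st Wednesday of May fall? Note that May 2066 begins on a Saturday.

May 2066 begins on a Saturday, so the first Wednesday is May 5 (4 days later).

2066-05-05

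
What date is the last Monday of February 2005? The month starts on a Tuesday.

February 28, 2005

February 2005 begins on a Tuesday, so the first Monday is February 7 (6 days later).
February 2005 has 28 days. Adding weeks: 7, 14, 21, 28 — the last one ≤ 28 is the 28th.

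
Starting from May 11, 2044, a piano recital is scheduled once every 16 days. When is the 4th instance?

The 4th occurrence is 3 intervals after the first: 3 × 16 = 48 days after May 11, 2044.
May has 31 days — 20 days to the end of May leaves 28.
28 days into Jun → Jun 28, 2044.

Jun 28, 2044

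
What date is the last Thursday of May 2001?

May 31, 2001

The first Thursday of May 2001 is May 3.
May 2001 has 31 days. Adding weeks: 3, 10, 17, 24, 31 — the last one ≤ 31 is the 31st.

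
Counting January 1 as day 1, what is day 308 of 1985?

Nov 4, 1985

Jan has 31 days (308 − 31 = 277 remain).
Feb has 28 days (277 − 28 = 249 remain).
Mar has 31 days (249 − 31 = 218 remain).
Apr has 30 days (218 − 30 = 188 remain).
May has 31 days (188 − 31 = 157 remain).
Jun has 30 days (157 − 30 = 127 remain).
Jul has 31 days (127 − 31 = 96 remain).
Aug has 31 days (96 − 31 = 65 remain).
Sep has 30 days (65 − 30 = 35 remain).
Oct has 31 days (35 − 31 = 4 remain).
4 into Nov → Nov 4.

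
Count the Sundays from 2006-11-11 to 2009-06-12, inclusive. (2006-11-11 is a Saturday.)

135

2006-11-11 is a Saturday; the first Sunday on or after it is 2006-11-12 (1 day later).
From 2006-11-12 to 2009-06-12: 49 + 365 + 366 + 163 = 943 days (rest of 2006, 2007, 2008, to 2009-06-12 in 2009).
943 ÷ 7 = 134 full weeks with remainder 5, so 134 more Sundays after the first → 135.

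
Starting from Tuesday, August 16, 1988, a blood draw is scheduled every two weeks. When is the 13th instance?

The 13th occurrence is 12 intervals after the first: 12 × 14 = 168 days after August 16, 1988.
August has 31 days — 15 days to the end of August leaves 153.
September has 30 days (123 left).
October has 31 days (92 left).
November has 30 days (62 left).
December has 31 days (31 left).
31 days into January → January 31, 1989.

January 31, 1989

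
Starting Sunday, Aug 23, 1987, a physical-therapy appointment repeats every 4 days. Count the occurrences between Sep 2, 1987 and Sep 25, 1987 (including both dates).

6

Occurrences land 4·i days after Aug 23, 1987 for i = 0, 1, 2, …
Sep 2, 1987 is 10 days after the start; 10 ÷ 4 = 2 remainder 2; since the remainder is 2, round up to i = 3. First occurrence in the window: #4 on Sep 4, 1987 (3×4 = 12 days in).
Sep 25, 1987 is 33 days after the start; 33 ÷ 4 = 8 remainder 1. Last occurrence in the window: #9 on Sep 24, 1987.
Occurrences #4 through #9: 6 in total.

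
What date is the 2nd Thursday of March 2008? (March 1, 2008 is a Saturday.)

March 2008 begins on a Saturday, so the first Thursday is March 6 (5 days later).
The 2nd Thursday is 1 weeks later: 6 + 7 = 13.

March 13, 2008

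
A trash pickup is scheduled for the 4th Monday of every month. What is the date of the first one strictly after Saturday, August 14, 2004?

August 23, 2004

August 2004 starts on a Sunday; its first Monday is the 2nd, so the 4th Monday is the 23rd — August 23, 2004.
August 23, 2004 is after August 14, 2004, so that is the next one.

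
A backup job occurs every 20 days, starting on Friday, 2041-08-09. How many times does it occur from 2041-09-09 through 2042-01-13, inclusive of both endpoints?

Occurrences land 20·i days after 2041-08-09 for i = 0, 1, 2, …
2041-09-09 is 31 days after the start; 31 ÷ 20 = 1 remainder 11; since the remainder is 11, round up to i = 2. First occurrence in the window: #3 on 2041-09-18 (2×20 = 40 days in).
2042-01-13 is 157 days after the start; 157 ÷ 20 = 7 remainder 17. Last occurrence in the window: #8 on 2041-12-27.
Occurrences #3 through #8: 6 in total.

6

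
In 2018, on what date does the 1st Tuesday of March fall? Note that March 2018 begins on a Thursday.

March 2018 begins on a Thursday, so the first Tuesday is March 6 (5 days later).

March 6, 2018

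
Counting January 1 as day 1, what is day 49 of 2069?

2069-02-18

January has 31 days (49 − 31 = 18 remain).
18 into February → February 18.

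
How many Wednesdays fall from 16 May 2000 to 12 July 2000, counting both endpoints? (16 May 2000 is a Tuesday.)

9

16 May 2000 is a Tuesday; the first Wednesday on or after it is 17 May 2000 (1 day later).
From 17 May 2000 to 12 July 2000: 14 + 30 + 12 = 56 days (rest of May, June, July).
56 ÷ 7 = 8 full weeks with remainder 0, so 8 more Wednesdays after the first → 9.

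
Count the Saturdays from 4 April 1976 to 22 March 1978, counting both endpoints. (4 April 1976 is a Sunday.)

4 April 1976 is a Sunday; the first Saturday on or after it is 10 April 1976 (6 days later).
From 10 April 1976 to 22 March 1978: 265 + 365 + 81 = 711 days (rest of 1976, 1977, to 22 March 1978 in 1978).
711 ÷ 7 = 101 full weeks with remainder 4, so 101 more Saturdays after the first → 102.

102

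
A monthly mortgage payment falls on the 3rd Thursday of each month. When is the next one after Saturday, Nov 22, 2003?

Dec 18, 2003

Nov 2003 starts on a Saturday; its first Thursday is the 6th, so the 3rd Thursday is the 20th — Nov 20, 2003.
That is not after Nov 22, 2003, so look at Dec 2003.
Dec 2003 starts on a Monday; its first Thursday is the 4th, so the 3rd Thursday is the 18th — Dec 18, 2003.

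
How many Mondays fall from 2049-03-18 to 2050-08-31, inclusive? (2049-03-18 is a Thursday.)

2049-03-18 is a Thursday; the first Monday on or after it is 2049-03-22 (4 days later).
From 2049-03-22 to 2050-08-31: 284 + 243 = 527 days (rest of 2049, to 2050-08-31 in 2050).
527 ÷ 7 = 75 full weeks with remainder 2, so 75 more Mondays after the first → 76.

76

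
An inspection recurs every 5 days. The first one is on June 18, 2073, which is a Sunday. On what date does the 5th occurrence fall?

July 8, 2073

The 5th occurrence is 4 intervals after the first: 4 × 5 = 20 days after June 18, 2073.
June has 30 days — 12 days to the end of June leaves 8.
8 days into July → July 8, 2073.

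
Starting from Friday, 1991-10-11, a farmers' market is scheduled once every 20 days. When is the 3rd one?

The 3rd occurrence is 2 intervals after the first: 2 × 20 = 40 days after 1991-10-11.
October has 31 days — 20 days to the end of October leaves 20.
20 days into November → 1991-11-20.

1991-11-20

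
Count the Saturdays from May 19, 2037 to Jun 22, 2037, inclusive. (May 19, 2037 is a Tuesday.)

5

May 19, 2037 is a Tuesday; the first Saturday on or after it is May 23, 2037 (4 days later).
From May 23, 2037 to Jun 22, 2037: 8 + 22 = 30 days (rest of May, Jun).
30 ÷ 7 = 4 full weeks with remainder 2, so 4 more Saturdays after the first → 5.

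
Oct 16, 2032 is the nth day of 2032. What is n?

Days in months before Oct: 31 + 29 + 31 + 30 + 31 + 30 + 31 + 31 + 30 = 274.
Plus 16 days into Oct → day 290.

290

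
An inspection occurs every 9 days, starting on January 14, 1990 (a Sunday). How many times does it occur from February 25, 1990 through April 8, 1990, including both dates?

Occurrences land 9·i days after January 14, 1990 for i = 0, 1, 2, …
February 25, 1990 is 42 days after the start; 42 ÷ 9 = 4 remainder 6; since the remainder is 6, round up to i = 5. First occurrence in the window: #6 on February 28, 1990 (5×9 = 45 days in).
April 8, 1990 is 84 days after the start; 84 ÷ 9 = 9 remainder 3. Last occurrence in the window: #10 on April 5, 1990.
Occurrences #6 through #10: 5 in total.

5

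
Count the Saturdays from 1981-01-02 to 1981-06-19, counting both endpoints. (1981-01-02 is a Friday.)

1981-01-02 is a Friday; the first Saturday on or after it is 1981-01-03 (1 day later).
From 1981-01-03 to 1981-06-19: 28 + 28 + 31 + 30 + 31 + 19 = 167 days (rest of January, February, March, April, May, June).
167 ÷ 7 = 23 full weeks with remainder 6, so 23 more Saturdays after the first → 24.

24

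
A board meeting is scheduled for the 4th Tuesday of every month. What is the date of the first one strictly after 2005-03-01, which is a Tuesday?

2005-03-22

March 2005 starts on a Tuesday; its first Tuesday is the 1st, so the 4th Tuesday is the 22nd — 2005-03-22.
2005-03-22 is after 2005-03-01, so that is the next one.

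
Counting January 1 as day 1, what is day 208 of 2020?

Jan has 31 days (208 − 31 = 177 remain).
Feb has 29 days (177 − 29 = 148 remain).
Mar has 31 days (148 − 31 = 117 remain).
Apr has 30 days (117 − 30 = 87 remain).
May has 31 days (87 − 31 = 56 remain).
Jun has 30 days (56 − 30 = 26 remain).
26 into Jul → Jul 26.

Jul 26, 2020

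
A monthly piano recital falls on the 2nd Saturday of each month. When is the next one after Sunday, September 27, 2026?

September 2026 starts on a Tuesday; its first Saturday is the 5th, so the 2nd Saturday is the 12th — September 12, 2026.
That is not after September 27, 2026, so look at October 2026.
October 2026 starts on a Thursday; its first Saturday is the 3rd, so the 2nd Saturday is the 10th — October 10, 2026.

October 10, 2026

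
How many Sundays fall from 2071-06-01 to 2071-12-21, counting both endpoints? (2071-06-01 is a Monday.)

2071-06-01 is a Monday; the first Sunday on or after it is 2071-06-07 (6 days later).
From 2071-06-07 to 2071-12-21: 23 + 31 + 31 + 30 + 31 + 30 + 21 = 197 days (rest of June, July, August, September, October, November, December).
197 ÷ 7 = 28 full weeks with remainder 1, so 28 more Sundays after the first → 29.

29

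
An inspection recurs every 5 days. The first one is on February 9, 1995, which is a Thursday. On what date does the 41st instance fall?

The 41st occurrence is 40 intervals after the first: 40 × 5 = 200 days after February 9, 1995.
February has 28 days — 19 days to the end of February leaves 181.
March has 31 days (150 left).
April has 30 days (120 left).
May has 31 days (89 left).
June has 30 days (59 left).
July has 31 days (28 left).
28 days into August → August 28, 1995.

August 28, 1995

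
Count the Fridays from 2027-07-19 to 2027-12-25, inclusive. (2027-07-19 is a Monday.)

2027-07-19 is a Monday; the first Friday on or after it is 2027-07-23 (4 days later).
From 2027-07-23 to 2027-12-25: 8 + 31 + 30 + 31 + 30 + 25 = 155 days (rest of July, August, September, October, November, December).
155 ÷ 7 = 22 full weeks with remainder 1, so 22 more Fridays after the first → 23.

23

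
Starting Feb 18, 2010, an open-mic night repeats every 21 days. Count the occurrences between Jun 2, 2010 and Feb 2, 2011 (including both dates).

12

Occurrences land 21·i days after Feb 18, 2010 for i = 0, 1, 2, …
Jun 2, 2010 is 104 days after the start; 104 ÷ 21 = 4 remainder 20; since the remainder is 20, round up to i = 5. First occurrence in the window: #6 on Jun 3, 2010 (5×21 = 105 days in).
Feb 2, 2011 is 349 days after the start; 349 ÷ 21 = 16 remainder 13. Last occurrence in the window: #17 on Jan 20, 2011.
Occurrences #6 through #17: 12 in total.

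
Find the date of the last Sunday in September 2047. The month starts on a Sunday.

September 2047 begins on a Sunday, so the first Sunday is September 1.
September 2047 has 30 days. Adding weeks: 1, 8, 15, 22, 29 — the last one ≤ 30 is the 29th.

29 September 2047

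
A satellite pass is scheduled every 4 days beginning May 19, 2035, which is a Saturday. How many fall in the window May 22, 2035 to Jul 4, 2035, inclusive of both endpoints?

11

Occurrences land 4·i days after May 19, 2035 for i = 0, 1, 2, …
May 22, 2035 is 3 days after the start; 3 ÷ 4 = 0 remainder 3; since the remainder is 3, round up to i = 1. First occurrence in the window: #2 on May 23, 2035 (1×4 = 4 days in).
Jul 4, 2035 is 46 days after the start; 46 ÷ 4 = 11 remainder 2. Last occurrence in the window: #12 on Jul 2, 2035.
Occurrences #2 through #12: 11 in total.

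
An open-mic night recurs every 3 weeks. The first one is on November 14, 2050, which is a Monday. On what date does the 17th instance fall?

The 17th occurrence is 16 intervals after the first: 16 × 21 = 336 days after November 14, 2050.
November has 30 days — 16 days to the end of November leaves 320.
December has 31 days (289 left).
January has 31 days (258 left).
February has 28 days (230 left).
March has 31 days (199 left).
April has 30 days (169 left).
May has 31 days (138 left).
June has 30 days (108 left).
July has 31 days (77 left).
August has 31 days (46 left).
September has 30 days (16 left).
16 days into October → October 16, 2051.

October 16, 2051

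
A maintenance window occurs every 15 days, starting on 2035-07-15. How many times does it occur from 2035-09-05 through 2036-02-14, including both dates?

11

Occurrences land 15·i days after 2035-07-15 for i = 0, 1, 2, …
2035-09-05 is 52 days after the start; 52 ÷ 15 = 3 remainder 7; since the remainder is 7, round up to i = 4. First occurrence in the window: #5 on 2035-09-13 (4×15 = 60 days in).
2036-02-14 is 214 days after the start; 214 ÷ 15 = 14 remainder 4. Last occurrence in the window: #15 on 2036-02-10.
Occurrences #5 through #15: 11 in total.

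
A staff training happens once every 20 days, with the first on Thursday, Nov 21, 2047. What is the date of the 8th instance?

The 8th occurrence is 7 intervals after the first: 7 × 20 = 140 days after Nov 21, 2047.
Nov has 30 days — 9 days to the end of Nov leaves 131.
Dec has 31 days (100 left).
Jan has 31 days (69 left).
Feb has 29 days (40 left).
Mar has 31 days (9 left).
9 days into Apr → Apr 9, 2048.

Apr 9, 2048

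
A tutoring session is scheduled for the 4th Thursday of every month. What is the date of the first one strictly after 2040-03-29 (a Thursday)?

March 2040 starts on a Thursday; its first Thursday is the 1st, so the 4th Thursday is the 22nd — 2040-03-22.
That is not after 2040-03-29, so look at April 2040.
April 2040 starts on a Sunday; its first Thursday is the 5th, so the 4th Thursday is the 26th — 2040-04-26.

2040-04-26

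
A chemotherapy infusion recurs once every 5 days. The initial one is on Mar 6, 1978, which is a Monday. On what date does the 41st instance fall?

Sep 22, 1978

The 41st occurrence is 40 intervals after the first: 40 × 5 = 200 days after Mar 6, 1978.
Mar has 31 days — 25 days to the end of Mar leaves 175.
Apr has 30 days (145 left).
May has 31 days (114 left).
Jun has 30 days (84 left).
Jul has 31 days (53 left).
Aug has 31 days (22 left).
22 days into Sep → Sep 22, 1978.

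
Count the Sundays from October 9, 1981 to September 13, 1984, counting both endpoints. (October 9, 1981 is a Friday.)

153

October 9, 1981 is a Friday; the first Sunday on or after it is October 11, 1981 (2 days later).
From October 11, 1981 to September 13, 1984: 81 + 365 + 365 + 257 = 1068 days (rest of 1981, 1982, 1983, to September 13, 1984 in 1984).
1068 ÷ 7 = 152 full weeks with remainder 4, so 152 more Sundays after the first → 153.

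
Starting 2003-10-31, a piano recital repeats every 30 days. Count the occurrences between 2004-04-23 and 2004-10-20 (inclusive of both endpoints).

6

Occurrences land 30·i days after 2003-10-31 for i = 0, 1, 2, …
2004-04-23 is 175 days after the start; 175 ÷ 30 = 5 remainder 25; since the remainder is 25, round up to i = 6. First occurrence in the window: #7 on 2004-04-28 (6×30 = 180 days in).
2004-10-20 is 355 days after the start; 355 ÷ 30 = 11 remainder 25. Last occurrence in the window: #12 on 2004-09-25.
Occurrences #7 through #12: 6 in total.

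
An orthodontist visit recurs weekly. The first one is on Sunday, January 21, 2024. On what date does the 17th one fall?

May 12, 2024

The 17th occurrence is 16 intervals after the first: 16 × 7 = 112 days after January 21, 2024.
January has 31 days — 10 days to the end of January leaves 102.
February has 29 days (73 left).
March has 31 days (42 left).
April has 30 days (12 left).
12 days into May → May 12, 2024.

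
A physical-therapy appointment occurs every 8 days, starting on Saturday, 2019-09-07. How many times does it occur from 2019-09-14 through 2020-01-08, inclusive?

Occurrences land 8·i days after 2019-09-07 for i = 0, 1, 2, …
2019-09-14 is 7 days after the start; 7 ÷ 8 = 0 remainder 7; since the remainder is 7, round up to i = 1. First occurrence in the window: #2 on 2019-09-15 (1×8 = 8 days in).
2020-01-08 is 123 days after the start; 123 ÷ 8 = 15 remainder 3. Last occurrence in the window: #16 on 2020-01-05.
Occurrences #2 through #16: 15 in total.

15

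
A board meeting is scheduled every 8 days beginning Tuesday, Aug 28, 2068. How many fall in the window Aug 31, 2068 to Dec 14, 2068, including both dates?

13

Occurrences land 8·i days after Aug 28, 2068 for i = 0, 1, 2, …
Aug 31, 2068 is 3 days after the start; 3 ÷ 8 = 0 remainder 3; since the remainder is 3, round up to i = 1. First occurrence in the window: #2 on Sep 5, 2068 (1×8 = 8 days in).
Dec 14, 2068 is 108 days after the start; 108 ÷ 8 = 13 remainder 4. Last occurrence in the window: #14 on Dec 10, 2068.
Occurrences #2 through #14: 13 in total.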